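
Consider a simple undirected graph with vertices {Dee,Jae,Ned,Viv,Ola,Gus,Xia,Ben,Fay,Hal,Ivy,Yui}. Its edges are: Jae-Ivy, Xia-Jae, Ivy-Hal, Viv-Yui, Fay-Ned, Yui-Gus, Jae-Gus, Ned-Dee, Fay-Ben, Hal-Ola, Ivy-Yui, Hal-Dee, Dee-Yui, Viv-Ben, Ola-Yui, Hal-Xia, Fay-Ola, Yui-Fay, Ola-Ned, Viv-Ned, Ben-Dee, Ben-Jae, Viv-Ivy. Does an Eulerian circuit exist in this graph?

Degrees: Dee:4, Jae:4, Ned:4, Viv:4, Ola:4, Gus:2, Xia:2, Ben:4, Fay:4, Hal:4, Ivy:4, Yui:6
All degrees are even and the non-isolated vertices are connected — an Eulerian circuit exists.

Yes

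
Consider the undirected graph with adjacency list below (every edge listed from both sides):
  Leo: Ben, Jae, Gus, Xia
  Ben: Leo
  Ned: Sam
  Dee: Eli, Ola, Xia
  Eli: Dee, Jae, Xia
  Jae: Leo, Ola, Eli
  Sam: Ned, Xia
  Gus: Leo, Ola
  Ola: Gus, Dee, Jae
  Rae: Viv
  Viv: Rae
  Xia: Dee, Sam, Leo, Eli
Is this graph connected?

Component: {Rae, Viv}
Component: {Leo, Ben, Ned, Dee, Eli, Jae, Sam, Gus, Ola, Xia}
There are 2 separate components, so the graph is not connected.

No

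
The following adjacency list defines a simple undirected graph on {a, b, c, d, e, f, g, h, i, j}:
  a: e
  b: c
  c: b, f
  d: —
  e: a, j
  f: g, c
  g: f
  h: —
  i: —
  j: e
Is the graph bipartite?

Yes

Color {c, d, e, g, h, i} black and {a, b, f, j} white. No edge joins two same-colored vertices, so the graph is bipartite.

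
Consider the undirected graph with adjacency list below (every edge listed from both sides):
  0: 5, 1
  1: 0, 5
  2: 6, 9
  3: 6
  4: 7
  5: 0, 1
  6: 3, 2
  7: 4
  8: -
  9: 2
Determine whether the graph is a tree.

|V| = 10, |E| = 7.
It splits into 4 components, so it cannot be a tree.

No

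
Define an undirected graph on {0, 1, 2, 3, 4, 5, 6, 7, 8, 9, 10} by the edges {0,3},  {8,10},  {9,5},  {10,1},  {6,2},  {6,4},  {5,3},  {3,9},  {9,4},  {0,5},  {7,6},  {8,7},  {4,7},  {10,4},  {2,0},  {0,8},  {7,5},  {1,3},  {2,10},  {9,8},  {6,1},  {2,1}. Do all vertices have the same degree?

Degrees: 0:4, 1:4, 2:4, 3:4, 4:4, 5:4, 6:4, 7:4, 8:4, 9:4, 10:4
Every vertex has degree 4, so the graph is 4-regular.

Yes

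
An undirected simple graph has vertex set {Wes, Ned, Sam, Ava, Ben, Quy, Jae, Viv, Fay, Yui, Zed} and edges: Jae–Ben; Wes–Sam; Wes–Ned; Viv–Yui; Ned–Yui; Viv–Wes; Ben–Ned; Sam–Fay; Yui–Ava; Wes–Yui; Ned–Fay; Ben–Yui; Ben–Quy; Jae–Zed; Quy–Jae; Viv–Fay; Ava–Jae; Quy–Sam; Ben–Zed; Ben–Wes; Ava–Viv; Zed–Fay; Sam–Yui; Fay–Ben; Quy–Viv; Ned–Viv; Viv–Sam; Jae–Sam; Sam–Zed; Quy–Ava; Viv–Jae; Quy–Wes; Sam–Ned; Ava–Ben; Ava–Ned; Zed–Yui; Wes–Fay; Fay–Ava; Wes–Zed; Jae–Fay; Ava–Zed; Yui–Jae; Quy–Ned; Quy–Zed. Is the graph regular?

Degrees: Wes:8, Ned:8, Sam:8, Ava:8, Ben:8, Quy:8, Jae:8, Viv:8, Fay:8, Yui:8, Zed:8
Every vertex has degree 8, so the graph is 8-regular.

Yes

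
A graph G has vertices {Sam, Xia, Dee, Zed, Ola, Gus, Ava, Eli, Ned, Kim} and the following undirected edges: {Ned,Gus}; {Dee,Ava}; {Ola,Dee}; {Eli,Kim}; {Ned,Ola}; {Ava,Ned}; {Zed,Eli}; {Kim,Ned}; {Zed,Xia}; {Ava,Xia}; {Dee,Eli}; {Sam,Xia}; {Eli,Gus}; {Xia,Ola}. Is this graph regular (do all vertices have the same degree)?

Degrees: Sam:1, Xia:4, Dee:3, Zed:2, Ola:3, Gus:2, Ava:3, Eli:4, Ned:4, Kim:2
Vertex Sam has degree 1 while Xia has degree 4, so the graph is not regular.

No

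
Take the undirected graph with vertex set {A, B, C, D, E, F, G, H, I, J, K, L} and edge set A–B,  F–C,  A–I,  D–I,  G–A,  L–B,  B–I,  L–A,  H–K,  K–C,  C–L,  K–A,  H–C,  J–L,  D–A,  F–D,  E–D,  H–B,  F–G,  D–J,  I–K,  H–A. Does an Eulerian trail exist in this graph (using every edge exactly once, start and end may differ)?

No

Degrees: A:7, B:4, C:4, D:5, E:1, F:3, G:2, H:4, I:4, J:2, K:4, L:4
Odd-degree vertices: A, D, E, F (4 total).
With 4 odd-degree vertices (more than two), no single trail can use every edge.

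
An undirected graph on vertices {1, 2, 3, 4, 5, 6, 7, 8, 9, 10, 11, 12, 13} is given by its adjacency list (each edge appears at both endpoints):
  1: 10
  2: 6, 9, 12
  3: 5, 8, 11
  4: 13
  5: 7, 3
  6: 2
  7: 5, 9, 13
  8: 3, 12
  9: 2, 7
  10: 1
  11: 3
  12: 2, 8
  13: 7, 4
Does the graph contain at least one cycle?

The graph has 13 vertices, 12 edges, and 2 connected components.
One cycle is 2-9-7-5-3-8-12-2.

Yes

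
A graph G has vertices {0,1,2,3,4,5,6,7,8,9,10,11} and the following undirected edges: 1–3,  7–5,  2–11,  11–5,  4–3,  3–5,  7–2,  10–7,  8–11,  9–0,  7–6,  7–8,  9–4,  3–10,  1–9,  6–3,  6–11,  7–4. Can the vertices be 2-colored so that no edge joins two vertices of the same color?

Color {3, 7, 9, 11} black and {0, 1, 2, 4, 5, 6, 8, 10} white. No edge joins two same-colored vertices, so the graph is bipartite.

Yes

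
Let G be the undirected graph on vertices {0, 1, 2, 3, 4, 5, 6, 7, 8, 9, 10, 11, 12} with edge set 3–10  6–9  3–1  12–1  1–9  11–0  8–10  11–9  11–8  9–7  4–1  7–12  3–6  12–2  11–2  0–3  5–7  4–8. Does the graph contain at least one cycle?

The graph has 13 vertices, 18 edges, and 1 connected component.
Since 18 > 13 - 1, a cycle must exist; for instance 1-12-7-9-1.

Yes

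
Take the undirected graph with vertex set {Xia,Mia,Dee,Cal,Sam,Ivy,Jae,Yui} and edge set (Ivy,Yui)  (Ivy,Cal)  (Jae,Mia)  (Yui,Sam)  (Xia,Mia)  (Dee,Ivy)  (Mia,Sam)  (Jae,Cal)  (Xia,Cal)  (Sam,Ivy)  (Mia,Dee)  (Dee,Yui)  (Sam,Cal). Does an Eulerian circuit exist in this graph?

No

Degrees: Xia:2, Mia:4, Dee:3, Cal:4, Sam:4, Ivy:4, Jae:2, Yui:3
Vertices with odd degree: Dee, Yui. An Eulerian circuit requires all degrees even.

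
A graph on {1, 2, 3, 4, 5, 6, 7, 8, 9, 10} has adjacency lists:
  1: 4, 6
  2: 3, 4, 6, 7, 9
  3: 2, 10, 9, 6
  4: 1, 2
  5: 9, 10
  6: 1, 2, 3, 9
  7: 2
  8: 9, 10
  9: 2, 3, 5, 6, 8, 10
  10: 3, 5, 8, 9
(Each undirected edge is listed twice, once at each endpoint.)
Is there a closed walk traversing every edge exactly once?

Degrees: 1:2, 2:5, 3:4, 4:2, 5:2, 6:4, 7:1, 8:2, 9:6, 10:4
2, 7 have odd degree; an Eulerian circuit needs every degree to be even, so none exists.

No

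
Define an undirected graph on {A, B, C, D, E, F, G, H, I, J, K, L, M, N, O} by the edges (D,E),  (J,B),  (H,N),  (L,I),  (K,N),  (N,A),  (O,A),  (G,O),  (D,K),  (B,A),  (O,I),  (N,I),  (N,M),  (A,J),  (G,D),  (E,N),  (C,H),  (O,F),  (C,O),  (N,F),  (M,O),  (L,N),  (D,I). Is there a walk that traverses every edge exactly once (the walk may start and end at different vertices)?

Degrees: A:4, B:2, C:2, D:4, E:2, F:2, G:2, H:2, I:4, J:2, K:2, L:2, M:2, N:8, O:6
Odd-degree vertices: none (0 total).
The non-isolated vertices are connected and exactly 0 have odd degree, so an Eulerian trail exists.

Yes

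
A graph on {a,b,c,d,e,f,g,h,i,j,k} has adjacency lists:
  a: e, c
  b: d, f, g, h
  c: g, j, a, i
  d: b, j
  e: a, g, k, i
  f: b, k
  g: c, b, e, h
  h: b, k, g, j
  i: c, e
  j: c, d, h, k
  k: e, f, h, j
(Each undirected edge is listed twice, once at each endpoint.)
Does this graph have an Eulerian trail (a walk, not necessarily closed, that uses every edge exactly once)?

Yes

Degrees: a:2, b:4, c:4, d:2, e:4, f:2, g:4, h:4, i:2, j:4, k:4
Odd-degree vertices: none (0 total).
The non-isolated vertices are connected and exactly 0 have odd degree, so an Eulerian trail exists.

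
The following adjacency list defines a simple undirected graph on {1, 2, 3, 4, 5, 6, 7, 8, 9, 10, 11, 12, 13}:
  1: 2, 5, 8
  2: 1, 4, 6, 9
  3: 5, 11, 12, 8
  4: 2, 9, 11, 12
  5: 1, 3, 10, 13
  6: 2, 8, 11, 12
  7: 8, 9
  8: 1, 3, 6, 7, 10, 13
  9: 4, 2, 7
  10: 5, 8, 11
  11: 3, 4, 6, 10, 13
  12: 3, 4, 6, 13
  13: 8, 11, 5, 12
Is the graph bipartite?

No

The cycle 4-9-2-4 has length 3, which is odd, so the graph is not bipartite.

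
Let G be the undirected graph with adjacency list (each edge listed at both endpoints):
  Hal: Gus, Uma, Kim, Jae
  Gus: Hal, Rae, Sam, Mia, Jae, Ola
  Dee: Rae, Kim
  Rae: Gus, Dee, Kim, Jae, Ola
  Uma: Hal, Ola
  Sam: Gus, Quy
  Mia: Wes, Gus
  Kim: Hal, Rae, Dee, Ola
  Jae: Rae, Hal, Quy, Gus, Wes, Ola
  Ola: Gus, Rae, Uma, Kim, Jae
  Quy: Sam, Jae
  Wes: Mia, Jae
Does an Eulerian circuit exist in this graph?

No

Degrees: Hal:4, Gus:6, Dee:2, Rae:5, Uma:2, Sam:2, Mia:2, Kim:4, Jae:6, Ola:5, Quy:2, Wes:2
Vertices with odd degree: Rae, Ola. An Eulerian circuit requires all degrees even.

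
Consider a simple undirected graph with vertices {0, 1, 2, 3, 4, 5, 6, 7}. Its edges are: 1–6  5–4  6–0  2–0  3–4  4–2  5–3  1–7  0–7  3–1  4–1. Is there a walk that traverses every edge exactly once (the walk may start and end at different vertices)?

Yes

Degrees: 0:3, 1:4, 2:2, 3:3, 4:4, 5:2, 6:2, 7:2
Odd-degree vertices: 0, 3 (2 total).
The non-isolated vertices are connected and exactly 2 have odd degree, so an Eulerian trail exists (from 0 to 3).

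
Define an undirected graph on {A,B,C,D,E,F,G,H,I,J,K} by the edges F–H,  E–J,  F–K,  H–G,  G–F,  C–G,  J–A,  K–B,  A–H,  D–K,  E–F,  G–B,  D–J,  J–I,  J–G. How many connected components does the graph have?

1

Component: {A, B, C, D, E, F, G, H, I, J, K}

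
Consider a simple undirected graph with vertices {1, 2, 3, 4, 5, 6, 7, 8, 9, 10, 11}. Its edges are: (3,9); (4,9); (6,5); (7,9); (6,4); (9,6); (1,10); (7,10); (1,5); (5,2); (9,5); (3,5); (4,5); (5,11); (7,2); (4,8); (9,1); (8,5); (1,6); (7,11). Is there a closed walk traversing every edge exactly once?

Degrees: 1:4, 2:2, 3:2, 4:4, 5:8, 6:4, 7:4, 8:2, 9:6, 10:2, 11:2
All degrees are even and the non-isolated vertices are connected — an Eulerian circuit exists.

Yes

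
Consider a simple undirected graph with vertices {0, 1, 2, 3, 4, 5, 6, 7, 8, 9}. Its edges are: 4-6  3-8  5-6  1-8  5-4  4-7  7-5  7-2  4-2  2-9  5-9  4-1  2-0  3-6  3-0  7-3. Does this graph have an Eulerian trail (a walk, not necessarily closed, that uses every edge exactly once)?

Degrees: 0:2, 1:2, 2:4, 3:4, 4:5, 5:4, 6:3, 7:4, 8:2, 9:2
Odd-degree vertices: 4, 6 (2 total).
With 2 odd-degree vertices and all edges in one connected piece, an Eulerian trail exists (from 4 to 6).

Yes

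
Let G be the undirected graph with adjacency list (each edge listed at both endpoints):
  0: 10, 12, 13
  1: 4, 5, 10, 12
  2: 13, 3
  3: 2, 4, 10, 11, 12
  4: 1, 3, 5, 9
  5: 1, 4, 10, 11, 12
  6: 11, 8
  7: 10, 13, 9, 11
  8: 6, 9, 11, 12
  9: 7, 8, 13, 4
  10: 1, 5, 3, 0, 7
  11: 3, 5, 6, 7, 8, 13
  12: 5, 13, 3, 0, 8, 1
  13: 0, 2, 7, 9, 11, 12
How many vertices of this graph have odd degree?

4

Degrees: 0:3, 1:4, 2:2, 3:5, 4:4, 5:5, 6:2, 7:4, 8:4, 9:4, 10:5, 11:6, 12:6, 13:6
Odd-degree vertices: 0, 3, 5, 10.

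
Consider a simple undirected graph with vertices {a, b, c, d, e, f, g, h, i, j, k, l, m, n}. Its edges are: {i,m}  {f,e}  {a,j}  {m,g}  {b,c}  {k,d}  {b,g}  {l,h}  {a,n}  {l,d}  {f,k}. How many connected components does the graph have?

3

Component: {a, j, n}
Component: {b, c, g, i, m}
Component: {d, e, f, h, k, l}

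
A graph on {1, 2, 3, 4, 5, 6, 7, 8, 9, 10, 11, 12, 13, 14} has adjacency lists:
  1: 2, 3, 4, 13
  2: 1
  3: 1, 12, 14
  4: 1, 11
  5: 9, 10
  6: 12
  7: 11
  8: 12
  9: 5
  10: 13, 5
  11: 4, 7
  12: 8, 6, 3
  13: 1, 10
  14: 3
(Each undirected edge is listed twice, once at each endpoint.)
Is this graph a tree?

Yes

|V| = 14, |E| = 13.
Connected and |E| = |V| - 1, which characterizes a tree.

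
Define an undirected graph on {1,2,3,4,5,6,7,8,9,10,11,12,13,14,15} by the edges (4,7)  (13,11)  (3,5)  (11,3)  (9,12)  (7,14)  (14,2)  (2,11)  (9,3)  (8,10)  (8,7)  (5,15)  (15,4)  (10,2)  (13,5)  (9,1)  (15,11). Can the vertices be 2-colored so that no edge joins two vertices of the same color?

No

The cycle 8-10-2-14-7-8 has length 5, which is odd, so the graph is not bipartite.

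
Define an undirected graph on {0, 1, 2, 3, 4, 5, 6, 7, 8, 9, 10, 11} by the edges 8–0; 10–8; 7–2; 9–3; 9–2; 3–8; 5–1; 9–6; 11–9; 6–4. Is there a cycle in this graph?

|V| = 12, |E| = 10, number of components = 2.
Since 10 = 12 - 2, the graph is a forest and contains no cycle.

No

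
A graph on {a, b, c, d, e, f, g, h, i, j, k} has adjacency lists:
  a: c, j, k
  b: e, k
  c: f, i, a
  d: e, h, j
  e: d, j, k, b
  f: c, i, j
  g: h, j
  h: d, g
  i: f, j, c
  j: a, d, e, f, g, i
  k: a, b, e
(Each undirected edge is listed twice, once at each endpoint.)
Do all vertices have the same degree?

No

Degrees: a:3, b:2, c:3, d:3, e:4, f:3, g:2, h:2, i:3, j:6, k:3
Degrees are not all equal (e.g. deg(b)=2 but deg(j)=6); not regular.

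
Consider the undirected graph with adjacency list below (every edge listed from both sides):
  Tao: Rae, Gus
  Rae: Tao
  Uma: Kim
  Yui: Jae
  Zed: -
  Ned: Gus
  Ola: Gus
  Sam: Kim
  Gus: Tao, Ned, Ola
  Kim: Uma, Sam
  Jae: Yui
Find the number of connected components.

Component: {Zed}
Component: {Yui, Jae}
Component: {Uma, Sam, Kim}
Component: {Tao, Rae, Ned, Ola, Gus}

4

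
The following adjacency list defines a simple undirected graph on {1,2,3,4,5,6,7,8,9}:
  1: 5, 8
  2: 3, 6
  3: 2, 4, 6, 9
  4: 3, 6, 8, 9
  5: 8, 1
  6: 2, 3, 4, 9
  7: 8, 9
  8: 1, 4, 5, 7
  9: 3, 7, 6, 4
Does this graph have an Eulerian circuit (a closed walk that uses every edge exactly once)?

Yes

Degrees: 1:2, 2:2, 3:4, 4:4, 5:2, 6:4, 7:2, 8:4, 9:4
Every vertex has even degree and the edges form a single connected piece, so an Eulerian circuit exists.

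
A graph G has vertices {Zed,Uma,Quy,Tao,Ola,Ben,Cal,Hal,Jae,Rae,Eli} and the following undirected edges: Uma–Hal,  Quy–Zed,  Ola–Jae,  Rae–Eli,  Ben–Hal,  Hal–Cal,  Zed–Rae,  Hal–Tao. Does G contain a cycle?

No

The graph has 11 vertices, 8 edges, and 3 connected components.
Since 8 = 11 - 3, the graph is a forest and contains no cycle.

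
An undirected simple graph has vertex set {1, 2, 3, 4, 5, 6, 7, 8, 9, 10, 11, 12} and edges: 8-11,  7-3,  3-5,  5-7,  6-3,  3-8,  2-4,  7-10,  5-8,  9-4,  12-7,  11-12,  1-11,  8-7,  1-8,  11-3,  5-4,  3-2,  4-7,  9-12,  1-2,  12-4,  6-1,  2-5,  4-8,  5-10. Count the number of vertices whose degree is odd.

Degrees: 1:4, 2:4, 3:6, 4:6, 5:6, 6:2, 7:6, 8:6, 9:2, 10:2, 11:4, 12:4
Odd-degree vertices: none.

0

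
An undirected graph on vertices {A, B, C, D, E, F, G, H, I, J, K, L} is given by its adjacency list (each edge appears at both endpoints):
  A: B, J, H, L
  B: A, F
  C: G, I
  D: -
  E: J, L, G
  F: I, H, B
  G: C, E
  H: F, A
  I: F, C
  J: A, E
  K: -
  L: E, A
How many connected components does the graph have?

Component: {D}
Component: {K}
Component: {A, B, C, E, F, G, H, I, J, L}

3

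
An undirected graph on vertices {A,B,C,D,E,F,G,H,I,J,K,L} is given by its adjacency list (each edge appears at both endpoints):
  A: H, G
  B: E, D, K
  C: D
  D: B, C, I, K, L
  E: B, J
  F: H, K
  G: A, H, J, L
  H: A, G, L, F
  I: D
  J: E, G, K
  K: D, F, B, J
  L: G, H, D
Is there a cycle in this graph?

The graph has 12 vertices, 17 edges, and 1 connected component.
Since 17 > 12 - 1, a cycle must exist; for instance G-J-K-F-H-L-G.

Yes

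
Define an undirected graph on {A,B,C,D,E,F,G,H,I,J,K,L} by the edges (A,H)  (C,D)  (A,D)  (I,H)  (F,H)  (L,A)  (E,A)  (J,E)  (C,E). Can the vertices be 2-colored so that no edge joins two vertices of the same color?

Yes

A valid 2-coloring puts {B, D, E, G, H, K, L} on one side and {A, C, F, I, J} on the other; every edge crosses between the two sides.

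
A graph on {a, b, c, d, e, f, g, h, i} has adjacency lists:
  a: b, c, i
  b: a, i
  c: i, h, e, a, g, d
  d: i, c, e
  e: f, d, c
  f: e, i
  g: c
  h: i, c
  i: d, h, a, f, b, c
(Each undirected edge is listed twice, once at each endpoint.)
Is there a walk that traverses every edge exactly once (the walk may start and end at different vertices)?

Degrees: a:3, b:2, c:6, d:3, e:3, f:2, g:1, h:2, i:6
Odd-degree vertices: a, d, e, g (4 total).
With 4 odd-degree vertices (more than two), no single trail can use every edge.

No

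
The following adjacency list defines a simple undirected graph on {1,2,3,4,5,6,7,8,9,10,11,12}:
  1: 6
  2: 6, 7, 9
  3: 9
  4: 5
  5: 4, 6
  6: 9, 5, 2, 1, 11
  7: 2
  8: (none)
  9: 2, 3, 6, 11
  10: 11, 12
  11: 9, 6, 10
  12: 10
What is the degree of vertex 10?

Neighbors of 10: 11, 12.

2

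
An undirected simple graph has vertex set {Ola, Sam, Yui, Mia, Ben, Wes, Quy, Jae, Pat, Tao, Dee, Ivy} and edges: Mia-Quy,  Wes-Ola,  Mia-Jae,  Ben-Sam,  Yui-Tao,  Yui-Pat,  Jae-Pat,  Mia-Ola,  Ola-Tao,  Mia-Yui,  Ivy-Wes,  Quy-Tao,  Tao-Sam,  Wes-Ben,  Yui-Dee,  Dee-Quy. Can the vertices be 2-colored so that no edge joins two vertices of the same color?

The cycle Ben-Sam-Tao-Ola-Wes-Ben has length 5, which is odd, so the graph is not bipartite.

No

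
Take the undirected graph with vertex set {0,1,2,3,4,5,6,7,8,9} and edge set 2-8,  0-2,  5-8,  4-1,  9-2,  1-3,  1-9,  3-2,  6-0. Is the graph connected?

Component: {7}
Component: {0, 1, 2, 3, 4, 5, 6, 8, 9}
There are 2 separate components, so the graph is not connected.

No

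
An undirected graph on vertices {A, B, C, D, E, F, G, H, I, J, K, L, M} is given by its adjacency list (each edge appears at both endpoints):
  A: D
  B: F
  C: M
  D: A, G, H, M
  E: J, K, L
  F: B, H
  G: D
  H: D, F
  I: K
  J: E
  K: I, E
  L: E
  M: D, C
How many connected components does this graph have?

Component: {E, I, J, K, L}
Component: {A, B, C, D, F, G, H, M}

2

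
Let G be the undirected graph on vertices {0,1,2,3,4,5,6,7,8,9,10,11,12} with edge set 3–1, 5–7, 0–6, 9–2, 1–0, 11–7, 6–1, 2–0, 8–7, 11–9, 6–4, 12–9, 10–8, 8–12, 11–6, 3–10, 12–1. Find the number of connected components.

1

Component: {0, 1, 2, 3, 4, 5, 6, 7, 8, 9, 10, 11, 12}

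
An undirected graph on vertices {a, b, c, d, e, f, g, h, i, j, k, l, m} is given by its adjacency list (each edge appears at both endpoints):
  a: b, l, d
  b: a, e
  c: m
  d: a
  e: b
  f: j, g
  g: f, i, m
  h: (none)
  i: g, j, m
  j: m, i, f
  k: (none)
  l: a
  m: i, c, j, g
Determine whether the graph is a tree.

The graph has 13 vertices and 12 edges.
It is not connected, so it is not a tree.

No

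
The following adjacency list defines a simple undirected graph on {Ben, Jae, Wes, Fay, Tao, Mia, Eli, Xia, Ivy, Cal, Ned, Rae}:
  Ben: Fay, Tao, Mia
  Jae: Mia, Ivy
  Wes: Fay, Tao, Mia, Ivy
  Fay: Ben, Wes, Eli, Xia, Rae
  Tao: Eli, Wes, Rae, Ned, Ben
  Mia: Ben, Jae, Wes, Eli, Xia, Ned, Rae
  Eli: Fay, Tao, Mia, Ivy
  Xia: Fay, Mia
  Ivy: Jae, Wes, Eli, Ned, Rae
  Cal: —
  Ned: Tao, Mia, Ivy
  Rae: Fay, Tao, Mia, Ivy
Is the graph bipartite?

Yes

Partition the vertices as {Fay, Tao, Mia, Ivy, Cal} vs {Ben, Jae, Wes, Eli, Xia, Ned, Rae}. Each listed edge has one endpoint in each part, so the graph is bipartite.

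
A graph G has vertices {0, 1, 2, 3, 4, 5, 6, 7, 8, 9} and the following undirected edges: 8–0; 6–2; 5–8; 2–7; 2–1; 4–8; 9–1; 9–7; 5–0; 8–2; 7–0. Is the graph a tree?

The graph has 10 vertices and 11 edges.
It splits into 2 components, so it cannot be a tree.

No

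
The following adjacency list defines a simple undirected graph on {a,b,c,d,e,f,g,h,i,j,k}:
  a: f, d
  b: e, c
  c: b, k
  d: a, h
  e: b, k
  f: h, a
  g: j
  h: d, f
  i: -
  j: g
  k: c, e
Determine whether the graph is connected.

No

Component: {i}
Component: {g, j}
Component: {a, d, f, h}
Component: {b, c, e, k}
There are 4 separate components, so the graph is not connected.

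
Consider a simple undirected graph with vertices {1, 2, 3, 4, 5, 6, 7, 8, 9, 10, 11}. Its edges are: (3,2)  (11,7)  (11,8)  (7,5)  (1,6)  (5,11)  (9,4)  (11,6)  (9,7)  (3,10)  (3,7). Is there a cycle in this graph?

Yes

|V| = 11, |E| = 11, number of components = 1.
Since 11 > 11 - 1, a cycle must exist; for instance 11-7-5-11.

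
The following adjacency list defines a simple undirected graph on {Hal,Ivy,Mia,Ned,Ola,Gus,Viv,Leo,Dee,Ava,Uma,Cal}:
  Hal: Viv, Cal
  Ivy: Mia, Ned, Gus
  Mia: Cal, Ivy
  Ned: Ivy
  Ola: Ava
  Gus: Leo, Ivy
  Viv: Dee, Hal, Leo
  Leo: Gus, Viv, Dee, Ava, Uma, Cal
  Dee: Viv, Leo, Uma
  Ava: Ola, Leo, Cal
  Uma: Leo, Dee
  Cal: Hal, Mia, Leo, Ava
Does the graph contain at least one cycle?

Yes

|V| = 12, |E| = 16, number of components = 1.
Since 16 > 12 - 1, a cycle must exist; for instance Cal-Leo-Gus-Ivy-Mia-Cal.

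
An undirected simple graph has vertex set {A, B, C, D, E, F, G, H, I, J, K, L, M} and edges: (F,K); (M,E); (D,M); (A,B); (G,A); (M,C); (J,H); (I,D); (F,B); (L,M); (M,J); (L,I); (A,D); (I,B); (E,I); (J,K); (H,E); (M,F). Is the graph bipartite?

The cycle F-B-I-L-M-F has length 5, which is odd, so the graph is not bipartite.

No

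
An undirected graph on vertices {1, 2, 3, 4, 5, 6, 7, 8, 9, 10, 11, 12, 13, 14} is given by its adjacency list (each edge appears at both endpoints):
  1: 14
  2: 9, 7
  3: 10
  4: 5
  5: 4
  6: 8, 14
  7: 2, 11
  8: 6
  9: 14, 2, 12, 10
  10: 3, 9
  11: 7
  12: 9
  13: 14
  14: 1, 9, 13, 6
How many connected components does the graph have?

Component: {4, 5}
Component: {1, 2, 3, 6, 7, 8, 9, 10, 11, 12, 13, 14}

2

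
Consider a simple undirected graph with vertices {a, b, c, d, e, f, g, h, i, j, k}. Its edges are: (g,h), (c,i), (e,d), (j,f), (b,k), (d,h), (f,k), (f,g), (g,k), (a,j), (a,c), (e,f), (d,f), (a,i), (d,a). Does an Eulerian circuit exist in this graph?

No

Degrees: a:4, b:1, c:2, d:4, e:2, f:5, g:3, h:2, i:2, j:2, k:3
Vertices with odd degree: b, f, g, k. An Eulerian circuit requires all degrees even.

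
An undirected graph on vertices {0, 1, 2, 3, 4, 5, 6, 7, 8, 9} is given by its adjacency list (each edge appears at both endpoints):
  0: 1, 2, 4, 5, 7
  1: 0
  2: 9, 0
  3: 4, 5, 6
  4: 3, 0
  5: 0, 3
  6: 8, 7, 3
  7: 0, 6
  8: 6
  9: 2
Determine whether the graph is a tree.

No

|V| = 10, |E| = 11.
A tree on 10 vertices has exactly 9 edges; this graph has 11, so it contains a cycle and is not a tree.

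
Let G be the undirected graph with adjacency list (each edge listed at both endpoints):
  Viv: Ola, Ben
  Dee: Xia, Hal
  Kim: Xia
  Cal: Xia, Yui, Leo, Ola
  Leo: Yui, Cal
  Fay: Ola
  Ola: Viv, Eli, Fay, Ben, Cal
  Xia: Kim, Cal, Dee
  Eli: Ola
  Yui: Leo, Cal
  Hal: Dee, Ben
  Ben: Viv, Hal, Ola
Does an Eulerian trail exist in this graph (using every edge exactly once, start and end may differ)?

No

Degrees: Viv:2, Dee:2, Kim:1, Cal:4, Leo:2, Fay:1, Ola:5, Xia:3, Eli:1, Yui:2, Hal:2, Ben:3
Odd-degree vertices: Kim, Fay, Ola, Xia, Eli, Ben (6 total).
With 6 odd-degree vertices (more than two), no single trail can use every edge.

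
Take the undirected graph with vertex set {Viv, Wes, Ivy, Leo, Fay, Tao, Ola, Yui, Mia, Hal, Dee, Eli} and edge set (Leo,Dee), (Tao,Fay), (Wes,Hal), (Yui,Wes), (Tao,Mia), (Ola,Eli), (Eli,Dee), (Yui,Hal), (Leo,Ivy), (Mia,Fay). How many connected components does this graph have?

4

Component: {Viv}
Component: {Wes, Yui, Hal}
Component: {Fay, Tao, Mia}
Component: {Ivy, Leo, Ola, Dee, Eli}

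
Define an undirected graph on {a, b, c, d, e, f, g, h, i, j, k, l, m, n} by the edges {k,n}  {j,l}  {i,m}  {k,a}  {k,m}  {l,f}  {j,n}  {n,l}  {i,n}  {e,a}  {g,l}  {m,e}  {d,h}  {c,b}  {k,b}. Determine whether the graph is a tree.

The graph has 14 vertices and 15 edges.
It splits into 2 components, so it cannot be a tree.

No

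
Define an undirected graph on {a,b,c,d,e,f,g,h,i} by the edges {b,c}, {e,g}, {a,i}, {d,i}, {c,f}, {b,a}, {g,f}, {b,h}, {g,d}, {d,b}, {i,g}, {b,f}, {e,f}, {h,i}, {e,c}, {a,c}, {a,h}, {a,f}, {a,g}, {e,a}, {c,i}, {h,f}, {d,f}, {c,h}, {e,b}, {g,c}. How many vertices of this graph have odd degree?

6

Degrees: a:7, b:6, c:7, d:4, e:5, f:7, g:6, h:5, i:5
Odd-degree vertices: a, c, e, f, h, i.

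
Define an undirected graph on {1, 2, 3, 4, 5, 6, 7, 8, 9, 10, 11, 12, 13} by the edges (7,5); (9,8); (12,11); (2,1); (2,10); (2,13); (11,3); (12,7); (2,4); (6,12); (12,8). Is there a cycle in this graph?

No

|V| = 13, |E| = 11, number of components = 2.
Since 11 = 13 - 2, the graph is a forest and contains no cycle.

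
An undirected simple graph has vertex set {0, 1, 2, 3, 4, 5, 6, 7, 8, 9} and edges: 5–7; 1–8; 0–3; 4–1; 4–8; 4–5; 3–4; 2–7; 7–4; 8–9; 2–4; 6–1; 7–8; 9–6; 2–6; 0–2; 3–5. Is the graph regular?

No

Degrees: 0:2, 1:3, 2:4, 3:3, 4:6, 5:3, 6:3, 7:4, 8:4, 9:2
Vertex 0 has degree 2 while 4 has degree 6, so the graph is not regular.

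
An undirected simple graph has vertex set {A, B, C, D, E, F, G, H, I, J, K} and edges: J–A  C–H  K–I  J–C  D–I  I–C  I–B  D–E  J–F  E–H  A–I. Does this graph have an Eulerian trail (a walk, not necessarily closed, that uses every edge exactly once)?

No

Degrees: A:2, B:1, C:3, D:2, E:2, F:1, G:0, H:2, I:5, J:3, K:1
Odd-degree vertices: B, C, F, I, J, K (6 total).
With 6 odd-degree vertices (more than two), no single trail can use every edge.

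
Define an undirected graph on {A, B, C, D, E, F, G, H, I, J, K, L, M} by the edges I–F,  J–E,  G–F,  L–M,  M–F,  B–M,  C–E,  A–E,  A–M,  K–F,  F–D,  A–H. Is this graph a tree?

|V| = 13, |E| = 12.
Connected and |E| = |V| - 1, which characterizes a tree.

Yes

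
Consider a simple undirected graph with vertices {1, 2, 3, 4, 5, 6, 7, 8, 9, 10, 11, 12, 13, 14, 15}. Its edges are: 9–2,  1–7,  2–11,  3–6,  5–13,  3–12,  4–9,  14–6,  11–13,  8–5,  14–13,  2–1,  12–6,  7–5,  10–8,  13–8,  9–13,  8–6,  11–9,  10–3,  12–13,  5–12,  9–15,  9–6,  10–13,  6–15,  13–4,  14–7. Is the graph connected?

A breadth-first search from 1 visits 1, 2, 7, 9, 11, 5, 14, 13, 15, 6, 4, 8, 12, 10, 3 — all 15 vertices — so the graph is connected.

Yes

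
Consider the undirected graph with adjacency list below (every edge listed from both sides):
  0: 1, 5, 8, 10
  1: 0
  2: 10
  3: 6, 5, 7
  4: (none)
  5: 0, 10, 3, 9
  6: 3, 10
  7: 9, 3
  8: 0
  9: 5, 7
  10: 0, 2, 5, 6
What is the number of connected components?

Component: {4}
Component: {0, 1, 2, 3, 5, 6, 7, 8, 9, 10}

2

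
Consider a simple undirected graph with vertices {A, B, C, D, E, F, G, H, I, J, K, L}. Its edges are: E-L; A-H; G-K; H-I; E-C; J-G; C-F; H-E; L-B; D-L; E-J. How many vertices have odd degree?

8

Degrees: A:1, B:1, C:2, D:1, E:4, F:1, G:2, H:3, I:1, J:2, K:1, L:3
Odd-degree vertices: A, B, D, F, H, I, K, L.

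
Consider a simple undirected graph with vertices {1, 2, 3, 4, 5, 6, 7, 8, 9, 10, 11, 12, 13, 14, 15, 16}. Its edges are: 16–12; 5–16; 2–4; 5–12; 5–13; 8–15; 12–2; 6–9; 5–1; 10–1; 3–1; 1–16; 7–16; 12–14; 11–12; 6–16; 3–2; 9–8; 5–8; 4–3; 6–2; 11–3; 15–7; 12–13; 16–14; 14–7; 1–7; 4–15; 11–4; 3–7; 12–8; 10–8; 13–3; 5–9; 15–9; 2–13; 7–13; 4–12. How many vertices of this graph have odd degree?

Degrees: 1:5, 2:5, 3:6, 4:5, 5:6, 6:3, 7:6, 8:5, 9:4, 10:2, 11:3, 12:8, 13:5, 14:3, 15:4, 16:6
Odd-degree vertices: 1, 2, 4, 6, 8, 11, 13, 14.

8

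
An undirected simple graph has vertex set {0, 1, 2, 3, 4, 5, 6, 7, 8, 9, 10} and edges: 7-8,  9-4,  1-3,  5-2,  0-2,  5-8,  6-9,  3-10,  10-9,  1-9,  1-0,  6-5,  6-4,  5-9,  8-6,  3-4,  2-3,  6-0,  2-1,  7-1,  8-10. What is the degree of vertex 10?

Neighbors of 10: 3, 8, 9.

3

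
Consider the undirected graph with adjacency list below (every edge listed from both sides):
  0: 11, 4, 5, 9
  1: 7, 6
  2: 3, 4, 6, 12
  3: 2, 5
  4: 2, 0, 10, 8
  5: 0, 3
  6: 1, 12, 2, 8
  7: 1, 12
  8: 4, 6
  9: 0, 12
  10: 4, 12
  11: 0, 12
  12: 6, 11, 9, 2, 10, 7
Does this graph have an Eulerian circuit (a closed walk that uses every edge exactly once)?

Yes

Degrees: 0:4, 1:2, 2:4, 3:2, 4:4, 5:2, 6:4, 7:2, 8:2, 9:2, 10:2, 11:2, 12:6
Every vertex has even degree and the edges form a single connected piece, so an Eulerian circuit exists.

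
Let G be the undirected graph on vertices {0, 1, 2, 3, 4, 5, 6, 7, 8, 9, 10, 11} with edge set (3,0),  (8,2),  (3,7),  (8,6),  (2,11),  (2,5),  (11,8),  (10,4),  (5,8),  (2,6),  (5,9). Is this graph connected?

No

Component: {1}
Component: {4, 10}
Component: {0, 3, 7}
Component: {2, 5, 6, 8, 9, 11}
There are 4 separate components, so the graph is not connected.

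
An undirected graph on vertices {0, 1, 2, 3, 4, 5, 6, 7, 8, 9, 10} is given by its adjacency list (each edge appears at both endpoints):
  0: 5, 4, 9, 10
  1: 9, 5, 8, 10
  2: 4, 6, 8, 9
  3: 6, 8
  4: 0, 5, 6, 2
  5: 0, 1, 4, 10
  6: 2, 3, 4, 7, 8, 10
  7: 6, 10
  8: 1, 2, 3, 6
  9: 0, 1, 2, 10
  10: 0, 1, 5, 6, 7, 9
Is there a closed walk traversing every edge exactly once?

Yes

Degrees: 0:4, 1:4, 2:4, 3:2, 4:4, 5:4, 6:6, 7:2, 8:4, 9:4, 10:6
Every vertex has even degree and the edges form a single connected piece, so an Eulerian circuit exists.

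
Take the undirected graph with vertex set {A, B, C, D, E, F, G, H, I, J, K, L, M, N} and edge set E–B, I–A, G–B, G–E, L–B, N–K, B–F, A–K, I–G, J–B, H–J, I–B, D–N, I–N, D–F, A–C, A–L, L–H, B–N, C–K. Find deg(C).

2

Neighbors of C: A, K.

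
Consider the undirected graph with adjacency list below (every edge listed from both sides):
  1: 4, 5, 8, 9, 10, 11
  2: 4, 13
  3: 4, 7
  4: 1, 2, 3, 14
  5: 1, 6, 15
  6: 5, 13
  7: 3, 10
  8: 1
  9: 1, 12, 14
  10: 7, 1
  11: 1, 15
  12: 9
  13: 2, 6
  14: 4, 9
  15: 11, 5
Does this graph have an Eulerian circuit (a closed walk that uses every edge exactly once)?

Degrees: 1:6, 2:2, 3:2, 4:4, 5:3, 6:2, 7:2, 8:1, 9:3, 10:2, 11:2, 12:1, 13:2, 14:2, 15:2
5, 8, 9, 12 have odd degree; an Eulerian circuit needs every degree to be even, so none exists.

No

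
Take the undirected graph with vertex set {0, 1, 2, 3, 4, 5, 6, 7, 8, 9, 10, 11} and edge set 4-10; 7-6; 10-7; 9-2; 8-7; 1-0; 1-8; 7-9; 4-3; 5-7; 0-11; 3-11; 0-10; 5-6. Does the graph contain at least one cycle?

Yes

The graph has 12 vertices, 14 edges, and 1 connected component.
One cycle is 7-5-6-7.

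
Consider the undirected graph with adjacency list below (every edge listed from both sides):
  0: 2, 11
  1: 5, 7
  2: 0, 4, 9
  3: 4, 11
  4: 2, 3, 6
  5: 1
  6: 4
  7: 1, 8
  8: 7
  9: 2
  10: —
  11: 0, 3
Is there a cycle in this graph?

|V| = 12, |E| = 10, number of components = 3.
One cycle is 0-11-3-4-2-0.

Yes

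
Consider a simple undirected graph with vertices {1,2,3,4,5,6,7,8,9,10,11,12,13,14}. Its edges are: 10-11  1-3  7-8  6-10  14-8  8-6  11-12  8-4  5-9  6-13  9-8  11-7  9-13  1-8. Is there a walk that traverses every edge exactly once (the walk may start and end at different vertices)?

No

Degrees: 1:2, 2:0, 3:1, 4:1, 5:1, 6:3, 7:2, 8:6, 9:3, 10:2, 11:3, 12:1, 13:2, 14:1
Odd-degree vertices: 3, 4, 5, 6, 9, 11, 12, 14 (8 total).
An Eulerian trail requires 0 or 2 odd-degree vertices; here there are 8.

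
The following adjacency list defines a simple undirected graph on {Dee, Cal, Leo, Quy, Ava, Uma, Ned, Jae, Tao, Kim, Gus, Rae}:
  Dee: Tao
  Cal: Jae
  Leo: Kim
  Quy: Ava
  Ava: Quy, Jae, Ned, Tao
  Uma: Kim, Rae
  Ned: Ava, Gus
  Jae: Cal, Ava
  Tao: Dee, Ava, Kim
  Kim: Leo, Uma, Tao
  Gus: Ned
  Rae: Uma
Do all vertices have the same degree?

Degrees: Dee:1, Cal:1, Leo:1, Quy:1, Ava:4, Uma:2, Ned:2, Jae:2, Tao:3, Kim:3, Gus:1, Rae:1
Degrees are not all equal (e.g. deg(Dee)=1 but deg(Ava)=4); not regular.

No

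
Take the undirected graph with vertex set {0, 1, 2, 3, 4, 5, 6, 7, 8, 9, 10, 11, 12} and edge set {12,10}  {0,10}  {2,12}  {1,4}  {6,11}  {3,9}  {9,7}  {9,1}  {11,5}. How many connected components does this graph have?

4

Component: {8}
Component: {5, 6, 11}
Component: {0, 2, 10, 12}
Component: {1, 3, 4, 7, 9}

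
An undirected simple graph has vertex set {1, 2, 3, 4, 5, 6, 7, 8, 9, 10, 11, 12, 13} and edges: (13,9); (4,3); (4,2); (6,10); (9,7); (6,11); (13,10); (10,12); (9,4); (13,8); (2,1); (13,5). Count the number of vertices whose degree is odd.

Degrees: 1:1, 2:2, 3:1, 4:3, 5:1, 6:2, 7:1, 8:1, 9:3, 10:3, 11:1, 12:1, 13:4
Odd-degree vertices: 1, 3, 4, 5, 7, 8, 9, 10, 11, 12.

10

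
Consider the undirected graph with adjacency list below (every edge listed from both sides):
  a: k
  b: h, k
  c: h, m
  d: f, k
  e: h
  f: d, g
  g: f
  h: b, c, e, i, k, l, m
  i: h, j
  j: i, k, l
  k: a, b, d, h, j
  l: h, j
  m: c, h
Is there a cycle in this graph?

Yes

|V| = 13, |E| = 16, number of components = 1.
Since 16 > 13 - 1, a cycle must exist; for instance h-m-c-h.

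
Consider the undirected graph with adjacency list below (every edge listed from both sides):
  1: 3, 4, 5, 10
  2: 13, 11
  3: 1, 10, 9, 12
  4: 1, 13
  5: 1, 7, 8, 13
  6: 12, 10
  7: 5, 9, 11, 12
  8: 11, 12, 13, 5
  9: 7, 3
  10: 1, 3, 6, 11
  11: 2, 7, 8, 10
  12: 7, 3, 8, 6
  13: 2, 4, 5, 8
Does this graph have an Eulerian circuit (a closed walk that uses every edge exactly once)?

Degrees: 1:4, 2:2, 3:4, 4:2, 5:4, 6:2, 7:4, 8:4, 9:2, 10:4, 11:4, 12:4, 13:4
All degrees are even and the non-isolated vertices are connected — an Eulerian circuit exists.

Yes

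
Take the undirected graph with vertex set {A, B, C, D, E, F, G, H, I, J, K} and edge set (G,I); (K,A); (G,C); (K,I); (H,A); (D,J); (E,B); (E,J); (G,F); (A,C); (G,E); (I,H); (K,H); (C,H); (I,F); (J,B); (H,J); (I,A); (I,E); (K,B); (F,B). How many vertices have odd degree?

4

Degrees: A:4, B:4, C:3, D:1, E:4, F:3, G:4, H:5, I:6, J:4, K:4
Odd-degree vertices: C, D, F, H.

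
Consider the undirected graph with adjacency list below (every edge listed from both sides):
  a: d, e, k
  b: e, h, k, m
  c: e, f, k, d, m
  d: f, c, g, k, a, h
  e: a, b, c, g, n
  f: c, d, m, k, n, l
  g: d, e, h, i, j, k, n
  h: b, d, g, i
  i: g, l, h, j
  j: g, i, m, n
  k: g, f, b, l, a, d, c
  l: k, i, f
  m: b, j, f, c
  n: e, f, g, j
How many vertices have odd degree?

6

Degrees: a:3, b:4, c:5, d:6, e:5, f:6, g:7, h:4, i:4, j:4, k:7, l:3, m:4, n:4
Odd-degree vertices: a, c, e, g, k, l.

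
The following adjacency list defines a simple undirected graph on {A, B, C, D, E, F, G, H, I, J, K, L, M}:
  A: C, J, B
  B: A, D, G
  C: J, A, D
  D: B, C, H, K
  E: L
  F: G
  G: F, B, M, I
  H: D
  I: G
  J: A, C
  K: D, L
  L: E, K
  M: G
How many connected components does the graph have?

1

Component: {A, B, C, D, E, F, G, H, I, J, K, L, M}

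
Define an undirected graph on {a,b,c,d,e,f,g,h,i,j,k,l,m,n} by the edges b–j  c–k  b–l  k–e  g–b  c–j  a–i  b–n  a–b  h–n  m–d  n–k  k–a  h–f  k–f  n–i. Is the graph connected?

No

Component: {d, m}
Component: {a, b, c, e, f, g, h, i, j, k, l, n}
No edge joins these 2 groups, so the graph is disconnected.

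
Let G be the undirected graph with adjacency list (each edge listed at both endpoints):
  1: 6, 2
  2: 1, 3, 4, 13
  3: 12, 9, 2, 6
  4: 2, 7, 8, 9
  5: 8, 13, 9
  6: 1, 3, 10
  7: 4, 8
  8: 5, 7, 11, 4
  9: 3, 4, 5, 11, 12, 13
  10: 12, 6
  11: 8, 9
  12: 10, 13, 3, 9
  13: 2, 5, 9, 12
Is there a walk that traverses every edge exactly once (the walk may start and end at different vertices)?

Yes

Degrees: 1:2, 2:4, 3:4, 4:4, 5:3, 6:3, 7:2, 8:4, 9:6, 10:2, 11:2, 12:4, 13:4
Odd-degree vertices: 5, 6 (2 total).
The non-isolated vertices are connected and exactly 2 have odd degree, so an Eulerian trail exists (from 5 to 6).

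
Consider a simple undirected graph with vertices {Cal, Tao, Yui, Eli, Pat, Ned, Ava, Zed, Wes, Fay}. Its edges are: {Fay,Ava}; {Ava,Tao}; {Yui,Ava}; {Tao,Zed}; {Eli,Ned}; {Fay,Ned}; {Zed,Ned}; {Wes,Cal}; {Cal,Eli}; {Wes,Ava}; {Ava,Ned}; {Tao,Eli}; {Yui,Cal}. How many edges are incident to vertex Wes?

Neighbors of Wes: Cal, Ava.

2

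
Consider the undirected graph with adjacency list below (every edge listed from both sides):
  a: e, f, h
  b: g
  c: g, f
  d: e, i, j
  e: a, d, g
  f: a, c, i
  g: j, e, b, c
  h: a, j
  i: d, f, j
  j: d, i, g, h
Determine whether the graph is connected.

Starting from a and exploring outward reaches every vertex (a, e, h, f, g, d, j, c, i, b); the graph is connected.

Yes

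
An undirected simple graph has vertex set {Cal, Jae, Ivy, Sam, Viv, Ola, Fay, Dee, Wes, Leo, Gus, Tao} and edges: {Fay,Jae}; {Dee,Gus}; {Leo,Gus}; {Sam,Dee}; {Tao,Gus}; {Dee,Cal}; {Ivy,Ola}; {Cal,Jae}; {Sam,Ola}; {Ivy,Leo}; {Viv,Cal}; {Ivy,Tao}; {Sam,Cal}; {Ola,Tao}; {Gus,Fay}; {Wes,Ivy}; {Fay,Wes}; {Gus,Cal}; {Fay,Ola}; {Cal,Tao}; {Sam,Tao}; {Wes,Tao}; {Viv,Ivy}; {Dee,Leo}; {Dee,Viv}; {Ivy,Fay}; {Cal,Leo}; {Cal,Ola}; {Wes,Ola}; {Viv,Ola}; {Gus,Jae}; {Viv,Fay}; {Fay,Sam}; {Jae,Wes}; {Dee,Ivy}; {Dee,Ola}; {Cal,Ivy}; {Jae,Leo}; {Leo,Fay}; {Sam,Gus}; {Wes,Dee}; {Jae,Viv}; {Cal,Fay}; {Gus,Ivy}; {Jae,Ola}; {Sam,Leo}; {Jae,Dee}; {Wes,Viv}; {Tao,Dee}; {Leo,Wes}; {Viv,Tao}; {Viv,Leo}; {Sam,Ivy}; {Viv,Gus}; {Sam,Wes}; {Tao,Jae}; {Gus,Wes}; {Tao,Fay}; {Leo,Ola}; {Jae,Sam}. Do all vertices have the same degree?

Degrees: Cal:10, Jae:10, Ivy:10, Sam:10, Viv:10, Ola:10, Fay:10, Dee:10, Wes:10, Leo:10, Gus:10, Tao:10
Every vertex has degree 10, so the graph is 10-regular.

Yes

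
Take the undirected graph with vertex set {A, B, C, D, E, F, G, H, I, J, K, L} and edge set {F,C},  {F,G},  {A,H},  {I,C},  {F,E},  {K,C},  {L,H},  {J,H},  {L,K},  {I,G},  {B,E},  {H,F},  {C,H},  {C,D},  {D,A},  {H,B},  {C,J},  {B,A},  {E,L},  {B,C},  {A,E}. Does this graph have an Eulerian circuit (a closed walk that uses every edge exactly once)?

No

Degrees: A:4, B:4, C:7, D:2, E:4, F:4, G:2, H:6, I:2, J:2, K:2, L:3
C, L have odd degree; an Eulerian circuit needs every degree to be even, so none exists.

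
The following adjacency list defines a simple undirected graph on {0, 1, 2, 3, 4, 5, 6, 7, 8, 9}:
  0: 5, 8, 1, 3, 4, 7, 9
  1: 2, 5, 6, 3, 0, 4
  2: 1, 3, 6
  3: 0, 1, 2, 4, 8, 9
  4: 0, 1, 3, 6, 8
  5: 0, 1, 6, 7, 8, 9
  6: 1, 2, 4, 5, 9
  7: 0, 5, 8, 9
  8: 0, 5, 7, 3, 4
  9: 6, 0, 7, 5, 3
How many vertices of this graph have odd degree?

Degrees: 0:7, 1:6, 2:3, 3:6, 4:5, 5:6, 6:5, 7:4, 8:5, 9:5
Odd-degree vertices: 0, 2, 4, 6, 8, 9.

6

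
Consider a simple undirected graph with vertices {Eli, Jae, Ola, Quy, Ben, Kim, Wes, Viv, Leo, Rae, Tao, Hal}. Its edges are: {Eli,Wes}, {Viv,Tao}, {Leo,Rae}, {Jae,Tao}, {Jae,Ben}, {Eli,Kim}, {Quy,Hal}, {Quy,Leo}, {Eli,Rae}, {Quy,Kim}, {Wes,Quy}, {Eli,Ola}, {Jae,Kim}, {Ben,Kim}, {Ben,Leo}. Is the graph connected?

Yes

Starting from Eli and exploring outward reaches every vertex (Eli, Kim, Ola, Rae, Wes, Ben, Quy, Jae, Leo, Hal, Tao, Viv); the graph is connected.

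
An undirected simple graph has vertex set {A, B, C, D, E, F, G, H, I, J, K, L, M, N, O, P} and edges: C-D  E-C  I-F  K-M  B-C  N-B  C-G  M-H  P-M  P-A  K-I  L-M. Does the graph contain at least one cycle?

|V| = 16, |E| = 12, number of components = 4.
Since 12 = 16 - 4, the graph is a forest and contains no cycle.

No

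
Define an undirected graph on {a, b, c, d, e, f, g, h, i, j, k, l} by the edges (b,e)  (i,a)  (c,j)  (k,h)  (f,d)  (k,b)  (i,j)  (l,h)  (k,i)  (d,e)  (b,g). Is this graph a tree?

Yes

|V| = 12, |E| = 11.
Connected and |E| = |V| - 1, which characterizes a tree.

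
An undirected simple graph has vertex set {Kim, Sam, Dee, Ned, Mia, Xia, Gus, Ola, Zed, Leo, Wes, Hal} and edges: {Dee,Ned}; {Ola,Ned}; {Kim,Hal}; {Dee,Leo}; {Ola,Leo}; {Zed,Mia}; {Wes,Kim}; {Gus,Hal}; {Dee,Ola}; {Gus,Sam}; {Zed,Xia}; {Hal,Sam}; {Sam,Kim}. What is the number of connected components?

Component: {Mia, Xia, Zed}
Component: {Dee, Ned, Ola, Leo}
Component: {Kim, Sam, Gus, Wes, Hal}

3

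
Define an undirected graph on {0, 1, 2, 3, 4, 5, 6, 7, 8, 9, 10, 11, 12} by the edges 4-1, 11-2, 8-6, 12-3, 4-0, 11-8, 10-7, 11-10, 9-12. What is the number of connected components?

4

Component: {5}
Component: {0, 1, 4}
Component: {3, 9, 12}
Component: {2, 6, 7, 8, 10, 11}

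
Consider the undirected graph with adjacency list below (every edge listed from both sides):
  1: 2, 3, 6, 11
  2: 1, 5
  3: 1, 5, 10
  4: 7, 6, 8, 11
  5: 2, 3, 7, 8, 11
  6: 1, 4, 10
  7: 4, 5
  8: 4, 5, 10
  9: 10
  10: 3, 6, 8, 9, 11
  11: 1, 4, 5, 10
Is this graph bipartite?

A valid 2-coloring puts {2, 3, 6, 7, 8, 9, 11} on one side and {1, 4, 5, 10} on the other; every edge crosses between the two sides.

Yes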